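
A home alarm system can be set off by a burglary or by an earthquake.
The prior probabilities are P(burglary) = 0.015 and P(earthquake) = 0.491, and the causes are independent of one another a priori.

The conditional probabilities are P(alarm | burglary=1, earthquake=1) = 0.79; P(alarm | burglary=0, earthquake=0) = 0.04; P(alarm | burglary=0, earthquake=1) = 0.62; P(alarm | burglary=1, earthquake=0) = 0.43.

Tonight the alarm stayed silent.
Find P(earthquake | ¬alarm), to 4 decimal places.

Numerator (weight on configurations with earthquake): 0.183781 + 0.001547 = 0.185328
Normalizer over all consistent configurations: 0.96·0.985·0.509 + 0.38·0.985·0.491 + 0.57·0.015·0.509 + 0.21·0.015·0.491 = 0.670990
P(earthquake | ¬alarm) = 0.185328/0.670990 ≈ 0.2762

P(earthquake | ¬alarm) ≈ 0.2762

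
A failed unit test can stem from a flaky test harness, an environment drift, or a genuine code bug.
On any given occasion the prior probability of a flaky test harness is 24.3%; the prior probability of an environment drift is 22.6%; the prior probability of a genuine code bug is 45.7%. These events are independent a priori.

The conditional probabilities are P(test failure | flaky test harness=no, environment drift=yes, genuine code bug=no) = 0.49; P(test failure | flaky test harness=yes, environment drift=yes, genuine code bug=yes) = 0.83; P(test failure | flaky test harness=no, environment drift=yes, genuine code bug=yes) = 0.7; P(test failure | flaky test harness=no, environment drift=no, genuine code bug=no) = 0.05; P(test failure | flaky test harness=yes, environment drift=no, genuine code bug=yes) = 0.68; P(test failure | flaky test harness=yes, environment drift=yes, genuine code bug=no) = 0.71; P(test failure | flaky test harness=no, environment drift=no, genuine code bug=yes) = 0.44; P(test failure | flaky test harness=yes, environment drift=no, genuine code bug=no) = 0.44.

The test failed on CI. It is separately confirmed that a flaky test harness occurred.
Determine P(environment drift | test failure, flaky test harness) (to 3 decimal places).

P(test failure | flaky test harness) = 0.44×0.774×0.543 + 0.68×0.774×0.457 + 0.71×0.226×0.543 + 0.83×0.226×0.457 = 0.184924 + 0.240528 + 0.087130 + 0.085724 = 0.598306
Of this, 0.172854 comes from 0.087130 + 0.085724 (the environment drift=true cases).
P(environment drift | test failure, flaky test harness) = 0.172854 / 0.598306 ≈ 0.289

P(environment drift | test failure, flaky test harness) ≈ 0.289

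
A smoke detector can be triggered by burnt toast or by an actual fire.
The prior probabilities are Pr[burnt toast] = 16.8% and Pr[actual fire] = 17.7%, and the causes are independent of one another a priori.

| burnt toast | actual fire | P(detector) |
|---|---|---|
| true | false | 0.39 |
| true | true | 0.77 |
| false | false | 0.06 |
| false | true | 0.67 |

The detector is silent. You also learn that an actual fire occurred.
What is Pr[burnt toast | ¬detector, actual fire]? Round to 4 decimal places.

Enumerate both values of burnt toast and weight by the priors:
  P(¬detector | actual fire) = 0.33×0.832 + 0.23×0.168
        = 0.274560 + 0.038640 = 0.313200
Keeping only the burnt toast-present terms gives 0.038640, so
  P(burnt toast | ¬detector, actual fire) = 0.038640 / 0.313200 ≈ 0.1234

Pr[burnt toast | ¬detector, actual fire] ≈ 0.1234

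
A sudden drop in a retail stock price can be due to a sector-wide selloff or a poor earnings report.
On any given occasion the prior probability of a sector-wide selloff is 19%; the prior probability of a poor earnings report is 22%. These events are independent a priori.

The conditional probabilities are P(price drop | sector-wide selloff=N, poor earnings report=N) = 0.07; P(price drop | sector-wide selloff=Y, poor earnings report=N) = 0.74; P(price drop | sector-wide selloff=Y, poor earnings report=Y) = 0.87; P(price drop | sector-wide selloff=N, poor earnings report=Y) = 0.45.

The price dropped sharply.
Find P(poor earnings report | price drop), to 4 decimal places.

Weight on poor earnings report=true, given the evidence: 0.080190 + 0.036366 = 0.116556
The normalizing constant is 0.07*0.81*0.78 + 0.45*0.81*0.22 + 0.74*0.19*0.78 + 0.87*0.19*0.22 = 0.270450
P(poor earnings report | price drop) = 0.116556/0.270450 ≈ 0.4310

P(poor earnings report | price drop) ≈ 0.4310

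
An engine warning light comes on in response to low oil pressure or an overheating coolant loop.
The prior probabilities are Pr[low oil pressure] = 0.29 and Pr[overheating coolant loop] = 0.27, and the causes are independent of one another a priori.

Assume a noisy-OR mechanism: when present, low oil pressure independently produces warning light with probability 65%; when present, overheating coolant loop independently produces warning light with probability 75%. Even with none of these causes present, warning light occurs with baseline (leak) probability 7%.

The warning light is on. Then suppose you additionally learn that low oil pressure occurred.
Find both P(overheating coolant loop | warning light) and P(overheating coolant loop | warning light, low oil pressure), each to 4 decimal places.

Under noisy-OR, P(warning light | causes) = 1 − (1−0.07)·∏(1−qᵢ) over the active causes.
For the numerator, keep only overheating coolant loop=true terms: 0.147130 + 0.071928 = 0.219058
The normalizing constant is 0.07·0.71·0.73 + 0.7675·0.71·0.27 + 0.6745·0.29·0.73 + 0.918625·0.29·0.27 = 0.398131
Posterior = 0.219058 / 0.398131 ≈ 0.5502

With the extra evidence:
Numerator (weight on configurations with overheating coolant loop): 0.918625·0.27 = 0.248029
Denominator P(warning light | low oil pressure): 0.6745·0.73 + 0.918625·0.27 = 0.740414
Posterior = 0.248029 / 0.740414 ≈ 0.3350

P(overheating coolant loop | warning light) ≈ 0.5502; P(overheating coolant loop | warning light, low oil pressure) ≈ 0.3350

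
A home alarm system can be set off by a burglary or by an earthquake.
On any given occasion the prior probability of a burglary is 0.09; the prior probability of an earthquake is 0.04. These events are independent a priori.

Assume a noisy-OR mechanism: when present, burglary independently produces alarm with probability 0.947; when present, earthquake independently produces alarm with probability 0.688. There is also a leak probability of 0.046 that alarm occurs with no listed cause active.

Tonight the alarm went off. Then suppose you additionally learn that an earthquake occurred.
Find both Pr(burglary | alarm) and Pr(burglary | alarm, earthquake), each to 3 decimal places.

Pr(burglary | alarm) ≈ 0.565; Pr(burglary | alarm, earthquake) ≈ 0.122

Under noisy-OR, P(alarm | causes) = 1 − (1−0.046)·∏(1−qᵢ) over the active causes.
Enumerate the 4 (burglary, earthquake) configurations and weight by the priors:
  P(alarm) = 0.046*0.91*0.96 + 0.702352*0.91*0.04 + 0.949438*0.09*0.96 + 0.984225*0.09*0.04
        = 0.040186 + 0.025566 + 0.082031 + 0.003543 = 0.151326
The terms with burglary present sum to 0.085574, so
  P(burglary | alarm) = 0.085574 / 0.151326 ≈ 0.565

With the extra evidence:
Sum P(alarm|·) weighted by the priors over both values of burglary:
  P(alarm | earthquake) = 0.702352*0.91 + 0.984225*0.09
        = 0.639140 + 0.088580 = 0.727720
Keeping only the burglary-present terms gives 0.088580, so
  P(burglary | alarm, earthquake) = 0.088580 / 0.727720 ≈ 0.122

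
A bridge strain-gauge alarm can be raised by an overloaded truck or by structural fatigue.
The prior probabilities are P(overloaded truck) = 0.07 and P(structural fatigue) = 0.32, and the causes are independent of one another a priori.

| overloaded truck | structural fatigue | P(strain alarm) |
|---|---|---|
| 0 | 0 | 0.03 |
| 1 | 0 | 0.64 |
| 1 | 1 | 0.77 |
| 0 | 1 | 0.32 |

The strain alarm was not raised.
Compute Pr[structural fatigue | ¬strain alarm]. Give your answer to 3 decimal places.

Pr[structural fatigue | ¬strain alarm] ≈ 0.248

Sum P(¬strain alarm|·) weighted by the priors over the 4 (overloaded truck, structural fatigue) configurations:
  P(¬strain alarm) = 0.97×0.93×0.68 + 0.68×0.93×0.32 + 0.36×0.07×0.68 + 0.23×0.07×0.32
        = 0.613428 + 0.202368 + 0.017136 + 0.005152 = 0.838084
Keeping only the structural fatigue-present terms gives 0.207520, so
  P(structural fatigue | ¬strain alarm) = 0.207520 / 0.838084 ≈ 0.248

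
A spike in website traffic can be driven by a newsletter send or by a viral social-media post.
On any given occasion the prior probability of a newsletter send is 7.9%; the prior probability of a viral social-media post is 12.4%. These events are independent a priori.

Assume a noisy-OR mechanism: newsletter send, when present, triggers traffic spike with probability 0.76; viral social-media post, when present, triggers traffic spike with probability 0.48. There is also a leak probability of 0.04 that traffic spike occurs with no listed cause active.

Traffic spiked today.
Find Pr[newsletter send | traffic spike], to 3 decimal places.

Under noisy-OR, P(traffic spike | causes) = 1 − (1−0.04)·∏(1−qᵢ) over the active causes.
Weight on newsletter send=true, given the evidence: 0.053259 + 0.008622 = 0.061881
The normalizing constant is 0.04×0.921×0.876 + 0.5008×0.921×0.124 + 0.7696×0.079×0.876 + 0.880192×0.079×0.124 = 0.151346
Posterior = 0.061881 / 0.151346 ≈ 0.409

Pr[newsletter send | traffic spike] ≈ 0.409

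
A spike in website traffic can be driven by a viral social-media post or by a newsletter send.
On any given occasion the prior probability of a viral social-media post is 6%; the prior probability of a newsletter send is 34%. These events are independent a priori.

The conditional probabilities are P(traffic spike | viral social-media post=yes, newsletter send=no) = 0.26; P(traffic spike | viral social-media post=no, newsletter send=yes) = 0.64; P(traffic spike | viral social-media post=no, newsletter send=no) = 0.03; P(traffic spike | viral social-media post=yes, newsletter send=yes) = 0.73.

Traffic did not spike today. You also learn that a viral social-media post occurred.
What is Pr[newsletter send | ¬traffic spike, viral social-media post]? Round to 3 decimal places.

Pr[newsletter send | ¬traffic spike, viral social-media post] ≈ 0.158

P(¬traffic spike | viral social-media post) = 0.74·0.66 + 0.27·0.34 = 0.488400 + 0.091800 = 0.580200
Of this, 0.091800 comes from 0.27·0.34 (the newsletter send=true cases).
P(newsletter send | ¬traffic spike, viral social-media post) = 0.091800 / 0.580200 ≈ 0.158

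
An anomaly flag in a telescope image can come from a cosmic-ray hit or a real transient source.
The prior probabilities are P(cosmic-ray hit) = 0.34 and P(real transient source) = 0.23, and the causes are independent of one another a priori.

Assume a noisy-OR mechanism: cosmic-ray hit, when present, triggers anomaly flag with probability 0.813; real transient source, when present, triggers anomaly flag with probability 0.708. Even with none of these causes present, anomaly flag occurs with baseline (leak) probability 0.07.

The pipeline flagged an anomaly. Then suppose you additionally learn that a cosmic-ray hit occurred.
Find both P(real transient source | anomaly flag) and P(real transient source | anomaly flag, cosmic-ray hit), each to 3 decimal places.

P(real transient source | anomaly flag) ≈ 0.423; P(real transient source | anomaly flag, cosmic-ray hit) ≈ 0.256

Under noisy-OR, P(anomaly flag | causes) = 1 − (1−0.07)·∏(1−qᵢ) over the active causes.
P(anomaly flag) = 0.07×0.66×0.77 + 0.72844×0.66×0.23 + 0.82609×0.34×0.77 + 0.949218×0.34×0.23 = 0.035574 + 0.110577 + 0.216270 + 0.074229 = 0.436650
Restricting to configurations with real transient source present: 0.110577 + 0.074229 = 0.184806.
Hence the posterior is 0.184806/0.436650 ≈ 0.423.

Now condition on the additional information:
P(anomaly flag | cosmic-ray hit) = 0.82609*0.77 + 0.949218*0.23 = 0.636089 + 0.218320 = 0.854409
Of this, 0.218320 comes from 0.949218*0.23 (the real transient source=true cases).
P(real transient source | anomaly flag, cosmic-ray hit) = 0.218320 / 0.854409 ≈ 0.256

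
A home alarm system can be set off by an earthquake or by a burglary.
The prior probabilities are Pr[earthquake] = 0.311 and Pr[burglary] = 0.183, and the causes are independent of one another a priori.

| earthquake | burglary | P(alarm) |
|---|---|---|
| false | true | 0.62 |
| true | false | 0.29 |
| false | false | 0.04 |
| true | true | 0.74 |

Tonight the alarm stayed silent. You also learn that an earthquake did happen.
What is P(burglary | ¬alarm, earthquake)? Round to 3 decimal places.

P(burglary | ¬alarm, earthquake) ≈ 0.076

P(¬alarm | earthquake) = 0.71·0.817 + 0.26·0.183 = 0.580070 + 0.047580 = 0.627650
The burglary-present share is 0.26·0.183 = 0.047580.
P(burglary | ¬alarm, earthquake) = 0.047580 / 0.627650 ≈ 0.076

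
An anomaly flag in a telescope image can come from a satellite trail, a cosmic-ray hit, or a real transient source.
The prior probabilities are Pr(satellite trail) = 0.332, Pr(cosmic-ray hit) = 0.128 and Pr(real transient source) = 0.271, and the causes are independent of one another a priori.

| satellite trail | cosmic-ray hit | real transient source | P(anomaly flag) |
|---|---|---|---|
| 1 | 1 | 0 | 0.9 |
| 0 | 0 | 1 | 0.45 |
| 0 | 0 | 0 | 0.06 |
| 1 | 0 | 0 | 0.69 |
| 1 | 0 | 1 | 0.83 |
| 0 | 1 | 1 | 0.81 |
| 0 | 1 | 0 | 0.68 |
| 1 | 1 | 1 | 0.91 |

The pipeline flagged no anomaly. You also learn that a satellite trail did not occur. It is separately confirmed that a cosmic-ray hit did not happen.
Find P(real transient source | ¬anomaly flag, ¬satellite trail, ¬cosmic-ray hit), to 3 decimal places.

P(real transient source | ¬anomaly flag, ¬satellite trail, ¬cosmic-ray hit) ≈ 0.179

P(¬anomaly flag | ¬satellite trail, ¬cosmic-ray hit) = 0.94*0.729 + 0.55*0.271 = 0.685260 + 0.149050 = 0.834310
Of this, 0.149050 comes from 0.55*0.271 (the real transient source=true cases).
So P(real transient source | ¬anomaly flag, ¬satellite trail, ¬cosmic-ray hit) = 0.149050/0.834310 ≈ 0.179.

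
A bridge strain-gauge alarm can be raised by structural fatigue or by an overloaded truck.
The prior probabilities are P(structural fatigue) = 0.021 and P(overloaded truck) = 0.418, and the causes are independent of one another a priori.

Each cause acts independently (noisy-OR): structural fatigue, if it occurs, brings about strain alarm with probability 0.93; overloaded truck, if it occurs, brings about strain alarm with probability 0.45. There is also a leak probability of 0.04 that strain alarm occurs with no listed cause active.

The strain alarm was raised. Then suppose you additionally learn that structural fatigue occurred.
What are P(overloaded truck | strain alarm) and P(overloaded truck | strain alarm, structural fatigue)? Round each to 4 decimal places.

P(overloaded truck | strain alarm) ≈ 0.8550; P(overloaded truck | strain alarm, structural fatigue) ≈ 0.4258

Under noisy-OR, P(strain alarm | causes) = 1 − (1−0.04)·∏(1−qᵢ) over the active causes.
P(strain alarm) = 0.04*0.979*0.582 + 0.472*0.979*0.418 + 0.9328*0.021*0.582 + 0.96304*0.021*0.418 = 0.022791 + 0.193153 + 0.011401 + 0.008454 = 0.235799
Restricting to configurations with overloaded truck present: 0.193153 + 0.008454 = 0.201607.
Hence the posterior is 0.201607/0.235799 ≈ 0.8550.

Now also conditioning on structural fatigue=true:
Enumerate both values of overloaded truck and weight by the priors:
  P(strain alarm | structural fatigue) = 0.9328·0.582 + 0.96304·0.418
        = 0.542890 + 0.402551 = 0.945441
Configurations with overloaded truck contribute 0.402551, so
  P(overloaded truck | strain alarm, structural fatigue) = 0.402551 / 0.945441 ≈ 0.4258
Conditioning on structural fatigue lowers the posterior on overloaded truck: the classic explaining-away effect in a common-effect structure.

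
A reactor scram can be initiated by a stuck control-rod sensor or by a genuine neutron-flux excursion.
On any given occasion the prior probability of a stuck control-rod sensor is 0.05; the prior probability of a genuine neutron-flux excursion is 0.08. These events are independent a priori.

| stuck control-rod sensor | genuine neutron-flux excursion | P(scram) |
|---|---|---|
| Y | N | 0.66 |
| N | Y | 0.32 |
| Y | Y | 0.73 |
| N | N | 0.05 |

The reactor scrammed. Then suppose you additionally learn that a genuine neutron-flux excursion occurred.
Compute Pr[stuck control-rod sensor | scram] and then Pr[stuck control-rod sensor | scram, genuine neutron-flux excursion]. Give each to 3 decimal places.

For the numerator, keep only stuck control-rod sensor=true terms: 0.030360 + 0.002920 = 0.033280
Normalizer over all consistent configurations: 0.05*0.95*0.92 + 0.32*0.95*0.08 + 0.66*0.05*0.92 + 0.73*0.05*0.08 = 0.101300
P(stuck control-rod sensor | scram) = 0.033280/0.101300 ≈ 0.329

Now condition on the additional information:
P(scram | genuine neutron-flux excursion) = 0.32*0.95 + 0.73*0.05 = 0.304000 + 0.036500 = 0.340500
The stuck control-rod sensor-present share is 0.73*0.05 = 0.036500.
P(stuck control-rod sensor | scram, genuine neutron-flux excursion) = 0.036500 / 0.340500 ≈ 0.107
Conditioning on genuine neutron-flux excursion lowers the posterior on stuck control-rod sensor: the classic explaining-away effect in a common-effect structure.

Pr[stuck control-rod sensor | scram] ≈ 0.329; Pr[stuck control-rod sensor | scram, genuine neutron-flux excursion] ≈ 0.107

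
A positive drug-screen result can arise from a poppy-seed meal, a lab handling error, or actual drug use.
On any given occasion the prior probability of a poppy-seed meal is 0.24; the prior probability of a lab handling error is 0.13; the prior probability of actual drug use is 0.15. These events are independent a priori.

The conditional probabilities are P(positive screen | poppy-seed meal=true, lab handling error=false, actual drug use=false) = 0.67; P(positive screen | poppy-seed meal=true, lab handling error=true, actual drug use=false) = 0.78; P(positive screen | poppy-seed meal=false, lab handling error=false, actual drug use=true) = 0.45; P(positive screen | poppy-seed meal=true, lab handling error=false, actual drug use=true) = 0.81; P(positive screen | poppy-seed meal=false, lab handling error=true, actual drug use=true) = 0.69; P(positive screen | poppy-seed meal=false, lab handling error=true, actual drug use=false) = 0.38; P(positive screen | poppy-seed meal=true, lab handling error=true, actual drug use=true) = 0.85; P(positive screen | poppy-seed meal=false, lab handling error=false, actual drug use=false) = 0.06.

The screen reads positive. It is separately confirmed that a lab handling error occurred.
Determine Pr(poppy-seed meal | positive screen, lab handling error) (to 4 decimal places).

P(positive screen | lab handling error) = 0.38·0.76·0.85 + 0.69·0.76·0.15 + 0.78·0.24·0.85 + 0.85·0.24·0.15 = 0.245480 + 0.078660 + 0.159120 + 0.030600 = 0.513860
Restricting to configurations with poppy-seed meal present: 0.159120 + 0.030600 = 0.189720.
Hence the posterior is 0.189720/0.513860 ≈ 0.3692.

Pr(poppy-seed meal | positive screen, lab handling error) ≈ 0.3692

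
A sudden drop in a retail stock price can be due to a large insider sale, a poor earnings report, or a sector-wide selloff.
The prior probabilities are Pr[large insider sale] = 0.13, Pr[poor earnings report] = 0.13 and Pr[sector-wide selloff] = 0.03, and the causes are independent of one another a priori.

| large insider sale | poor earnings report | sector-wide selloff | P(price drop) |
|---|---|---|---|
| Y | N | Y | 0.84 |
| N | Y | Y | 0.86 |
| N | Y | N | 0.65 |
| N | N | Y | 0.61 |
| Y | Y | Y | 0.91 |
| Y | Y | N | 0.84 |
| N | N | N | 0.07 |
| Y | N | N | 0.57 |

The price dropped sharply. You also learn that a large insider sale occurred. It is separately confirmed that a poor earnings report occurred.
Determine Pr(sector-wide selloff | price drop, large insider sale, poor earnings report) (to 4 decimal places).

Pr(sector-wide selloff | price drop, large insider sale, poor earnings report) ≈ 0.0324

Sum P(price drop|·) weighted by the priors over both values of sector-wide selloff:
  P(price drop | large insider sale, poor earnings report) = 0.84×0.97 + 0.91×0.03
        = 0.814800 + 0.027300 = 0.842100
Keeping only the sector-wide selloff-present terms gives 0.027300, so
  P(sector-wide selloff | price drop, large insider sale, poor earnings report) = 0.027300 / 0.842100 ≈ 0.0324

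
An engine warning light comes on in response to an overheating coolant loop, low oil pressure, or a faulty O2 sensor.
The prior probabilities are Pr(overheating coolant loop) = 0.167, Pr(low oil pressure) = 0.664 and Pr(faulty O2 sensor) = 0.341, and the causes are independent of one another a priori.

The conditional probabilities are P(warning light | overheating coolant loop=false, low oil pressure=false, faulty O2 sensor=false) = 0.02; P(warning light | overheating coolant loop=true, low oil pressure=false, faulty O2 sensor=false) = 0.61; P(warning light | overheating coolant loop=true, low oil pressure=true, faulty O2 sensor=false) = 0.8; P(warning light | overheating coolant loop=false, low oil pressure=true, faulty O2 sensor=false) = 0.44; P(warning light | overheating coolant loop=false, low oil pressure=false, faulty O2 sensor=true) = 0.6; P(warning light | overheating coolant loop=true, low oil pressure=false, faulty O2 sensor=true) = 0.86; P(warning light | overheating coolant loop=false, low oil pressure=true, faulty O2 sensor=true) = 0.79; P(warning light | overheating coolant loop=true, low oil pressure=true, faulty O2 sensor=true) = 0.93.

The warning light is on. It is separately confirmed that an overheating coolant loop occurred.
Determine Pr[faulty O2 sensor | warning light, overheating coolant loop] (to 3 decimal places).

Pr[faulty O2 sensor | warning light, overheating coolant loop] ≈ 0.389

P(warning light | overheating coolant loop) = 0.61×0.336×0.659 + 0.86×0.336×0.341 + 0.8×0.664×0.659 + 0.93×0.664×0.341 = 0.135069 + 0.098535 + 0.350061 + 0.210574 = 0.794239
The faulty O2 sensor-present share is 0.098535 + 0.210574 = 0.309109.
P(faulty O2 sensor | warning light, overheating coolant loop) = 0.309109 / 0.794239 ≈ 0.389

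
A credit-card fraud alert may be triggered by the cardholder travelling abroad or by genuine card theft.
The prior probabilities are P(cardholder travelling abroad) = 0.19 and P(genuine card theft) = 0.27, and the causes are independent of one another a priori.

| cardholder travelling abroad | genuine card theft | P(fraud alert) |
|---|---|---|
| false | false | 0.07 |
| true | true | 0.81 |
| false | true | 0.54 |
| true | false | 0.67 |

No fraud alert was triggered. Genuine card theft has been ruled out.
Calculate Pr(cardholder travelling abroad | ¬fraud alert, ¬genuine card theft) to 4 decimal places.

Pr(cardholder travelling abroad | ¬fraud alert, ¬genuine card theft) ≈ 0.0768

Enumerate both values of cardholder travelling abroad and weight by the priors:
  P(¬fraud alert | ¬genuine card theft) = 0.93*0.81 + 0.33*0.19
        = 0.753300 + 0.062700 = 0.816000
Keeping only the cardholder travelling abroad-present terms gives 0.062700, so
  P(cardholder travelling abroad | ¬fraud alert, ¬genuine card theft) = 0.062700 / 0.816000 ≈ 0.0768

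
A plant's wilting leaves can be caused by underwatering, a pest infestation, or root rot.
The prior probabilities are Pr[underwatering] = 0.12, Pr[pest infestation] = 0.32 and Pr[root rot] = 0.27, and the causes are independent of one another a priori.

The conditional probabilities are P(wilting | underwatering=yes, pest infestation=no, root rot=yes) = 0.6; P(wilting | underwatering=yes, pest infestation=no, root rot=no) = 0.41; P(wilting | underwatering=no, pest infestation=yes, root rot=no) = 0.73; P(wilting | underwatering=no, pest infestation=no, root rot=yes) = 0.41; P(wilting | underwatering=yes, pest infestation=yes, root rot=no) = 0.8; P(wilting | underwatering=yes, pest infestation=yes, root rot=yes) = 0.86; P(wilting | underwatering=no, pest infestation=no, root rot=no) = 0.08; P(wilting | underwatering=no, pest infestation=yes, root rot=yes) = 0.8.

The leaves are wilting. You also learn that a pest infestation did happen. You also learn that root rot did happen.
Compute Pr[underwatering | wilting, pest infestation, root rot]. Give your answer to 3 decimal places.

Enumerate both values of underwatering and weight by the priors:
  P(wilting | pest infestation, root rot) = 0.8·0.88 + 0.86·0.12
        = 0.704000 + 0.103200 = 0.807200
The terms with underwatering present sum to 0.103200, so
  P(underwatering | wilting, pest infestation, root rot) = 0.103200 / 0.807200 ≈ 0.128

Pr[underwatering | wilting, pest infestation, root rot] ≈ 0.128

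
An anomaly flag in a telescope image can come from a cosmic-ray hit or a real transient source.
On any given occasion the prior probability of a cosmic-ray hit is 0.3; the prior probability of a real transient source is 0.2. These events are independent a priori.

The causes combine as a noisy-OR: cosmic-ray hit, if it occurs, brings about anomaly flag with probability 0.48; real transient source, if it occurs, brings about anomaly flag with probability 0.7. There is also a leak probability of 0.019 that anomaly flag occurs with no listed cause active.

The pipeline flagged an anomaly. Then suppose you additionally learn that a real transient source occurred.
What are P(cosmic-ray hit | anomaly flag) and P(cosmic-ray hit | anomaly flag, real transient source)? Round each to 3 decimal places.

P(cosmic-ray hit | anomaly flag) ≈ 0.606; P(cosmic-ray hit | anomaly flag, real transient source) ≈ 0.340

Under noisy-OR, P(anomaly flag | causes) = 1 − (1−0.019)·∏(1−qᵢ) over the active causes.
P(anomaly flag) = 0.019×0.7×0.8 + 0.7057×0.7×0.2 + 0.48988×0.3×0.8 + 0.846964×0.3×0.2 = 0.010640 + 0.098798 + 0.117571 + 0.050818 = 0.277827
Restricting to configurations with cosmic-ray hit present: 0.117571 + 0.050818 = 0.168389.
Hence the posterior is 0.168389/0.277827 ≈ 0.606.

Now also conditioning on real transient source=true:
P(anomaly flag | real transient source) = 0.7057*0.7 + 0.846964*0.3 = 0.493990 + 0.254089 = 0.748079
Of this, 0.254089 comes from 0.846964*0.3 (the cosmic-ray hit=true cases).
So P(cosmic-ray hit | anomaly flag, real transient source) = 0.254089/0.748079 ≈ 0.340.
This is intercausal reasoning (explaining away): once real transient source accounts for the anomaly flag, cosmic-ray hit becomes less likely.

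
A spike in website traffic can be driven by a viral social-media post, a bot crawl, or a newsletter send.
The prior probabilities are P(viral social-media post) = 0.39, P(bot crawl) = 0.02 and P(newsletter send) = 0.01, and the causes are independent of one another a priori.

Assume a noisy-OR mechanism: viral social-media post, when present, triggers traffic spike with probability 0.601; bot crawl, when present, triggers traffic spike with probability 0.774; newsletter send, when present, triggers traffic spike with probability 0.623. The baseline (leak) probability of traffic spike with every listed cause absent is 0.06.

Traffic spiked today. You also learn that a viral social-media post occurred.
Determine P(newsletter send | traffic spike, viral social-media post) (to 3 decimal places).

P(newsletter send | traffic spike, viral social-media post) ≈ 0.014

Under noisy-OR, P(traffic spike | causes) = 1 − (1−0.06)·∏(1−qᵢ) over the active causes.
P(traffic spike | viral social-media post) = 0.62494·0.98·0.99 + 0.858602·0.98·0.01 + 0.915236·0.02·0.99 + 0.968044·0.02·0.01 = 0.606317 + 0.008414 + 0.018122 + 0.000194 = 0.633047
Of this, 0.008608 comes from 0.008414 + 0.000194 (the newsletter send=true cases).
So P(newsletter send | traffic spike, viral social-media post) = 0.008608/0.633047 ≈ 0.014.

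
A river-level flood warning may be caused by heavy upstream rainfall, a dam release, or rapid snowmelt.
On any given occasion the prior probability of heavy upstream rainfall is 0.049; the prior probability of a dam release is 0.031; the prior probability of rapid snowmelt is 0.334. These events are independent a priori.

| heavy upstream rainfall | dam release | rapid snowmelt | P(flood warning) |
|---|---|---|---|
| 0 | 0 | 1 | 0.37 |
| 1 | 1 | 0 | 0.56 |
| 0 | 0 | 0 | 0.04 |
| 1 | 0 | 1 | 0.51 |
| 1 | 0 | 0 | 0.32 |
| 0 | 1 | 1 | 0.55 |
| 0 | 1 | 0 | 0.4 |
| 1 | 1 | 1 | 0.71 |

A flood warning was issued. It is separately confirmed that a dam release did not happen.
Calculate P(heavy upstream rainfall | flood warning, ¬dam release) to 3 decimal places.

Weight on heavy upstream rainfall=true, given the evidence: 0.010443 + 0.008347 = 0.018790
Normalizer over all consistent configurations: 0.04×0.951×0.666 + 0.37×0.951×0.334 + 0.32×0.049×0.666 + 0.51×0.049×0.334 = 0.161650
P(heavy upstream rainfall | flood warning, ¬dam release) = 0.018790/0.161650 ≈ 0.116

P(heavy upstream rainfall | flood warning, ¬dam release) ≈ 0.116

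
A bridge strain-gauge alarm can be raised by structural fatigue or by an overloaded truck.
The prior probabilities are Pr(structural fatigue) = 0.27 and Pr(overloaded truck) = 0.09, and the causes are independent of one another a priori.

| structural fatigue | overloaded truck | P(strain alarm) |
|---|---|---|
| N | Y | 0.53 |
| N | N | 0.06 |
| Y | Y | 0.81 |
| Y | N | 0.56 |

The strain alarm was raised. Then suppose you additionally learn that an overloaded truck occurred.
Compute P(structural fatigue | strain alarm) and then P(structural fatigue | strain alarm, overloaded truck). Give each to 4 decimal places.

By total probability over the 4 (structural fatigue, overloaded truck) configurations:
  P(strain alarm) = 0.06×0.73×0.91 + 0.53×0.73×0.09 + 0.56×0.27×0.91 + 0.81×0.27×0.09
        = 0.039858 + 0.034821 + 0.137592 + 0.019683 = 0.231954
Configurations with structural fatigue contribute 0.157275, so
  P(structural fatigue | strain alarm) = 0.157275 / 0.231954 ≈ 0.6780

With the extra evidence:
Sum P(strain alarm|·) weighted by the priors over both values of structural fatigue:
  P(strain alarm | overloaded truck) = 0.53*0.73 + 0.81*0.27
        = 0.386900 + 0.218700 = 0.605600
Configurations with structural fatigue contribute 0.218700, so
  P(structural fatigue | strain alarm, overloaded truck) = 0.218700 / 0.605600 ≈ 0.3611
— overloaded truck explains away the evidence for structural fatigue.

P(structural fatigue | strain alarm) ≈ 0.6780; P(structural fatigue | strain alarm, overloaded truck) ≈ 0.3611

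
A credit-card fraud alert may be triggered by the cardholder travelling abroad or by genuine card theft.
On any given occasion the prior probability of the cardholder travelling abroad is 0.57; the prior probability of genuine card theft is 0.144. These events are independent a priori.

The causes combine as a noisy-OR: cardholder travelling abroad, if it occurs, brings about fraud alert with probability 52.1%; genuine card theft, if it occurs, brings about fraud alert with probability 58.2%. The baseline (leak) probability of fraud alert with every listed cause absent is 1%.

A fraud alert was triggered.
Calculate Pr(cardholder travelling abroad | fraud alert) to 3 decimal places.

Pr(cardholder travelling abroad | fraud alert) ≈ 0.890

Under noisy-OR, P(fraud alert | causes) = 1 − (1−0.01)·∏(1−qᵢ) over the active causes.
Sum P(fraud alert|·) weighted by the priors over the 4 (cardholder travelling abroad, genuine card theft) configurations:
  P(fraud alert) = 0.01·0.43·0.856 + 0.58618·0.43·0.144 + 0.52579·0.57·0.856 + 0.80178·0.57·0.144
        = 0.003681 + 0.036296 + 0.256543 + 0.065810 = 0.362330
Configurations with cardholder travelling abroad contribute 0.322353, so
  P(cardholder travelling abroad | fraud alert) = 0.322353 / 0.362330 ≈ 0.890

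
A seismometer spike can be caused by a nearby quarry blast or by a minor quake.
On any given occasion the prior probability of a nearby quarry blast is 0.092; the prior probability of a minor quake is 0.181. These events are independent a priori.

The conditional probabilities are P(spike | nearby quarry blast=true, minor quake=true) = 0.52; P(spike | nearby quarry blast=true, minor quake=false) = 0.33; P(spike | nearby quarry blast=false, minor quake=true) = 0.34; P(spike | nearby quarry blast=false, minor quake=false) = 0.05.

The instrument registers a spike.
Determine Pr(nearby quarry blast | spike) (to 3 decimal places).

Sum P(spike|·) weighted by the priors over the 4 (nearby quarry blast, minor quake) configurations:
  P(spike) = 0.05*0.908*0.819 + 0.34*0.908*0.181 + 0.33*0.092*0.819 + 0.52*0.092*0.181
        = 0.037183 + 0.055878 + 0.024865 + 0.008659 = 0.126585
Configurations with nearby quarry blast contribute 0.033524, so
  P(nearby quarry blast | spike) = 0.033524 / 0.126585 ≈ 0.265

Pr(nearby quarry blast | spike) ≈ 0.265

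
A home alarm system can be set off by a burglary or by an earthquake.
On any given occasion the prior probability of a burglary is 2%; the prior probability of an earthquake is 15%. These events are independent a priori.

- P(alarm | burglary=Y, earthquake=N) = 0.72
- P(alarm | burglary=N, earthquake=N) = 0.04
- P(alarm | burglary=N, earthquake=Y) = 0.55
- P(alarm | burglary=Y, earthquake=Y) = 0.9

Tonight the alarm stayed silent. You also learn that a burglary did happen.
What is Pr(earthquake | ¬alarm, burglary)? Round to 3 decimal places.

Numerator (weight on configurations with earthquake): 0.1*0.15 = 0.015000
Denominator P(¬alarm | burglary): 0.28*0.85 + 0.1*0.15 = 0.253000
Posterior = 0.015000 / 0.253000 ≈ 0.059

Pr(earthquake | ¬alarm, burglary) ≈ 0.059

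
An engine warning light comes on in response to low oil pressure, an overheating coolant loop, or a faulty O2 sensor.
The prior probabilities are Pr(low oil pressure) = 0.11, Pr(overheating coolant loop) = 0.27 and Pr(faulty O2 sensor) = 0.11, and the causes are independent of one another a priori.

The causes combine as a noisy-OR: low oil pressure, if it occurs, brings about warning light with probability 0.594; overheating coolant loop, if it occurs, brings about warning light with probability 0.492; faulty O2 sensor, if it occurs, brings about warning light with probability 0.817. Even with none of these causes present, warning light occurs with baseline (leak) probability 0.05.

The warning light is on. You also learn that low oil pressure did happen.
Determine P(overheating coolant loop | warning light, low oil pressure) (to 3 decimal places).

P(overheating coolant loop | warning light, low oil pressure) ≈ 0.319

Under noisy-OR, P(warning light | causes) = 1 − (1−0.05)·∏(1−qᵢ) over the active causes.
P(warning light | low oil pressure) = 0.6143×0.73×0.89 + 0.929417×0.73×0.11 + 0.804064×0.27×0.89 + 0.964144×0.27×0.11 = 0.399111 + 0.074632 + 0.193217 + 0.028635 = 0.695595
Restricting to configurations with overheating coolant loop present: 0.193217 + 0.028635 = 0.221852.
P(overheating coolant loop | warning light, low oil pressure) = 0.221852 / 0.695595 ≈ 0.319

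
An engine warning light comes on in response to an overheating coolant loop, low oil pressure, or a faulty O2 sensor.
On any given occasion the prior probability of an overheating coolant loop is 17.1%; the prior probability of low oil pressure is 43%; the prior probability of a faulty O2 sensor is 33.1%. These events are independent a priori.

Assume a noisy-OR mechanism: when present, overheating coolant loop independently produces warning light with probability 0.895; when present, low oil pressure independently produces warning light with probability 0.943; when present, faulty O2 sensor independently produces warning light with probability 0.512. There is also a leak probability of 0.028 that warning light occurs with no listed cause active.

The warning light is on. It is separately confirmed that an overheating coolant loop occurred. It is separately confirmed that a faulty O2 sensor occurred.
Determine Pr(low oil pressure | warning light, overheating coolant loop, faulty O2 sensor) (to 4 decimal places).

Under noisy-OR, P(warning light | causes) = 1 − (1−0.028)·∏(1−qᵢ) over the active causes.
Enumerate both values of low oil pressure and weight by the priors:
  P(warning light | overheating coolant loop, faulty O2 sensor) = 0.950195·0.57 + 0.997161·0.43
        = 0.541611 + 0.428779 = 0.970390
Configurations with low oil pressure contribute 0.428779, so
  P(low oil pressure | warning light, overheating coolant loop, faulty O2 sensor) = 0.428779 / 0.970390 ≈ 0.4419

Pr(low oil pressure | warning light, overheating coolant loop, faulty O2 sensor) ≈ 0.4419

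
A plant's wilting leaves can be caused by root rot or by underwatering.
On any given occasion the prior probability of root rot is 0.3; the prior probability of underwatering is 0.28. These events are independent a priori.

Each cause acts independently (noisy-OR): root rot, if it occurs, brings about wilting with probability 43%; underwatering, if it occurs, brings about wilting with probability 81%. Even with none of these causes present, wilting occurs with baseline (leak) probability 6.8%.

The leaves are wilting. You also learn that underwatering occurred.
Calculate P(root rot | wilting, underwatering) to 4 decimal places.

Under noisy-OR, P(wilting | causes) = 1 − (1−0.068)·∏(1−qᵢ) over the active causes.
P(wilting | underwatering) = 0.82292*0.7 + 0.899064*0.3 = 0.576044 + 0.269719 = 0.845763
Restricting to configurations with root rot present: 0.899064*0.3 = 0.269719.
P(root rot | wilting, underwatering) = 0.269719 / 0.845763 ≈ 0.3189

P(root rot | wilting, underwatering) ≈ 0.3189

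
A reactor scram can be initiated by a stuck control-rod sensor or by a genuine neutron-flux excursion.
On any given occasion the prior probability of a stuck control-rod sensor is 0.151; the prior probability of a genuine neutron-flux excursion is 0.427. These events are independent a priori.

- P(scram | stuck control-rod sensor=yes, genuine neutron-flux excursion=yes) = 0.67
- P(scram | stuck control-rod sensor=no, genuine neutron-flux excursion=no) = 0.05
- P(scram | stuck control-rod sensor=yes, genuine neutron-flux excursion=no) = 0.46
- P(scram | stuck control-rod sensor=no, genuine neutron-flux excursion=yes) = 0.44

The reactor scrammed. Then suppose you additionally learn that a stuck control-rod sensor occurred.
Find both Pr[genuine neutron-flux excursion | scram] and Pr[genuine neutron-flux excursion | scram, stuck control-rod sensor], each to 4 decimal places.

By total probability over the 4 (stuck control-rod sensor, genuine neutron-flux excursion) configurations:
  P(scram) = 0.05×0.849×0.573 + 0.44×0.849×0.427 + 0.46×0.151×0.573 + 0.67×0.151×0.427
        = 0.024324 + 0.159510 + 0.039801 + 0.043200 = 0.266835
The terms with genuine neutron-flux excursion present sum to 0.202710, so
  P(genuine neutron-flux excursion | scram) = 0.202710 / 0.266835 ≈ 0.7597

With the extra evidence:
Weight on genuine neutron-flux excursion=true, given the evidence: 0.67·0.427 = 0.286090
Normalizer over all consistent configurations: 0.46·0.573 + 0.67·0.427 = 0.549670
P(genuine neutron-flux excursion | scram, stuck control-rod sensor) = 0.286090/0.549670 ≈ 0.5205
The drop from 0.7597 to 0.5205 is the explaining-away (discounting) effect.

Pr[genuine neutron-flux excursion | scram] ≈ 0.7597; Pr[genuine neutron-flux excursion | scram, stuck control-rod sensor] ≈ 0.5205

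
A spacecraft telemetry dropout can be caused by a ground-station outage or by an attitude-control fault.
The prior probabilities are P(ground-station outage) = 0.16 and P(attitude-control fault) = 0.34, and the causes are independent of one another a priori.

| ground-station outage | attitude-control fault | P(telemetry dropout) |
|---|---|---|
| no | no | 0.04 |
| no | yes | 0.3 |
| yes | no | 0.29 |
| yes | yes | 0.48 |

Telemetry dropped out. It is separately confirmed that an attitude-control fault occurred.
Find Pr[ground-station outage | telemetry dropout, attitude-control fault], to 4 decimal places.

Numerator (weight on configurations with ground-station outage): 0.48·0.16 = 0.076800
The normalizing constant is 0.3·0.84 + 0.48·0.16 = 0.328800
P(ground-station outage | telemetry dropout, attitude-control fault) = 0.076800/0.328800 ≈ 0.2336

Pr[ground-station outage | telemetry dropout, attitude-control fault] ≈ 0.2336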